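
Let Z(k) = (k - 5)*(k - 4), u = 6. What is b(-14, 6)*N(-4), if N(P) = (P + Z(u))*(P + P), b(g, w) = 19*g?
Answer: -4256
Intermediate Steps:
Z(k) = (-5 + k)*(-4 + k)
N(P) = 2*P*(2 + P) (N(P) = (P + (20 + 6² - 9*6))*(P + P) = (P + (20 + 36 - 54))*(2*P) = (P + 2)*(2*P) = (2 + P)*(2*P) = 2*P*(2 + P))
b(-14, 6)*N(-4) = (19*(-14))*(2*(-4)*(2 - 4)) = -532*(-4)*(-2) = -266*16 = -4256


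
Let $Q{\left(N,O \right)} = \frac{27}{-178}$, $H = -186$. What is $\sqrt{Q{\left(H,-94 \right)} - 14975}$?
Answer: $\frac{i \sqrt{474472706}}{178} \approx 122.37 i$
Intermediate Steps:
$Q{\left(N,O \right)} = - \frac{27}{178}$ ($Q{\left(N,O \right)} = 27 \left(- \frac{1}{178}\right) = - \frac{27}{178}$)
$\sqrt{Q{\left(H,-94 \right)} - 14975} = \sqrt{- \frac{27}{178} - 14975} = \sqrt{- \frac{2665577}{178}} = \frac{i \sqrt{474472706}}{178}$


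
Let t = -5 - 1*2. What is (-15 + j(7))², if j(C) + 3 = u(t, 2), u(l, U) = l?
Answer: 625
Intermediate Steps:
t = -7 (t = -5 - 2 = -7)
j(C) = -10 (j(C) = -3 - 7 = -10)
(-15 + j(7))² = (-15 - 10)² = (-25)² = 625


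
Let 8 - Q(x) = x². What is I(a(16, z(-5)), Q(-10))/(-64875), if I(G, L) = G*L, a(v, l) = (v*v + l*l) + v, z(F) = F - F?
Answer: 25024/64875 ≈ 0.38573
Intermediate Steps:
z(F) = 0
a(v, l) = v + l² + v² (a(v, l) = (v² + l²) + v = (l² + v²) + v = v + l² + v²)
Q(x) = 8 - x²
I(a(16, z(-5)), Q(-10))/(-64875) = ((16 + 0² + 16²)*(8 - 1*(-10)²))/(-64875) = ((16 + 0 + 256)*(8 - 1*100))*(-1/64875) = (272*(8 - 100))*(-1/64875) = (272*(-92))*(-1/64875) = -25024*(-1/64875) = 25024/64875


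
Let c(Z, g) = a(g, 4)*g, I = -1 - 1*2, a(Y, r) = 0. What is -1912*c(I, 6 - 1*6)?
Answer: 0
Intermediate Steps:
I = -3 (I = -1 - 2 = -3)
c(Z, g) = 0 (c(Z, g) = 0*g = 0)
-1912*c(I, 6 - 1*6) = -1912*0 = 0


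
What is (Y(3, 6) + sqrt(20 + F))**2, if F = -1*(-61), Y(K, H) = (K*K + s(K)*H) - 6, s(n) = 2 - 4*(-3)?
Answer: 9216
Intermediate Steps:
s(n) = 14 (s(n) = 2 + 12 = 14)
Y(K, H) = -6 + K**2 + 14*H (Y(K, H) = (K*K + 14*H) - 6 = (K**2 + 14*H) - 6 = -6 + K**2 + 14*H)
F = 61
(Y(3, 6) + sqrt(20 + F))**2 = ((-6 + 3**2 + 14*6) + sqrt(20 + 61))**2 = ((-6 + 9 + 84) + sqrt(81))**2 = (87 + 9)**2 = 96**2 = 9216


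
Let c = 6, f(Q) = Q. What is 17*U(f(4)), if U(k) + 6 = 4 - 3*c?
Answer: -340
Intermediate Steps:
U(k) = -20 (U(k) = -6 + (4 - 3*6) = -6 + (4 - 18) = -6 - 14 = -20)
17*U(f(4)) = 17*(-20) = -340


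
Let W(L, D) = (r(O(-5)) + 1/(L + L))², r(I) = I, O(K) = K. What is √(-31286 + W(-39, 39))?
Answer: I*√190191143/78 ≈ 176.81*I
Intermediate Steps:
W(L, D) = (-5 + 1/(2*L))² (W(L, D) = (-5 + 1/(L + L))² = (-5 + 1/(2*L))²)
√(-31286 + W(-39, 39)) = √(-31286 + (¼)*(1 - 10*(-39))²/(-39)²) = √(-31286 + (¼)*(1/1521)*(1 + 390)²) = √(-31286 + (¼)*(1/1521)*391²) = √(-31286 + (¼)*(1/1521)*152881) = √(-31286 + 152881/6084) = √(-190191143/6084) = I*√190191143/78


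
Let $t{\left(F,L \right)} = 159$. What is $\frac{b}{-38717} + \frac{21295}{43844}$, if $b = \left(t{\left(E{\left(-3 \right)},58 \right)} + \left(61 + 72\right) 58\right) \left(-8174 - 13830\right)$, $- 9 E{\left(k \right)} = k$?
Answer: $\frac{7596249077763}{1697508148} \approx 4474.9$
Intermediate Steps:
$E{\left(k \right)} = - \frac{k}{9}$
$b = -173237492$ ($b = \left(159 + \left(61 + 72\right) 58\right) \left(-8174 - 13830\right) = \left(159 + 133 \cdot 58\right) \left(-22004\right) = \left(159 + 7714\right) \left(-22004\right) = 7873 \left(-22004\right) = -173237492$)
$\frac{b}{-38717} + \frac{21295}{43844} = - \frac{173237492}{-38717} + \frac{21295}{43844} = \left(-173237492\right) \left(- \frac{1}{38717}\right) + 21295 \cdot \frac{1}{43844} = \frac{173237492}{38717} + \frac{21295}{43844} = \frac{7596249077763}{1697508148}$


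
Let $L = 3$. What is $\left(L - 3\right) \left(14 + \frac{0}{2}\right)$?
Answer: $0$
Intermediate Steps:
$\left(L - 3\right) \left(14 + \frac{0}{2}\right) = \left(3 - 3\right) \left(14 + \frac{0}{2}\right) = 0 \left(14 + 0 \cdot \frac{1}{2}\right) = 0 \left(14 + 0\right) = 0 \cdot 14 = 0$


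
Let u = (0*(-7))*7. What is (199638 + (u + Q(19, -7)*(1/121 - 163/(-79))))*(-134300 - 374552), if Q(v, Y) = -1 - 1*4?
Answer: -971012062074464/9559 ≈ -1.0158e+11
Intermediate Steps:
Q(v, Y) = -5 (Q(v, Y) = -1 - 4 = -5)
u = 0 (u = 0*7 = 0)
(199638 + (u + Q(19, -7)*(1/121 - 163/(-79))))*(-134300 - 374552) = (199638 + (0 - 5*(1/121 - 163/(-79))))*(-134300 - 374552) = (199638 + (0 - 5*(1*(1/121) - 163*(-1/79))))*(-508852) = (199638 + (0 - 5*(1/121 + 163/79)))*(-508852) = (199638 + (0 - 5*19802/9559))*(-508852) = (199638 + (0 - 99010/9559))*(-508852) = (199638 - 99010/9559)*(-508852) = (1908240632/9559)*(-508852) = -971012062074464/9559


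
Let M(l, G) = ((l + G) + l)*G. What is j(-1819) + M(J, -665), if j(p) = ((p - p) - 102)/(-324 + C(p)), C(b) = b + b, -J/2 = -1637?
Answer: -7750058244/1981 ≈ -3.9122e+6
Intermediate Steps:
J = 3274 (J = -2*(-1637) = 3274)
C(b) = 2*b
j(p) = -102/(-324 + 2*p) (j(p) = ((p - p) - 102)/(-324 + 2*p) = (0 - 102)/(-324 + 2*p) = -102/(-324 + 2*p))
M(l, G) = G*(G + 2*l) (M(l, G) = ((G + l) + l)*G = (G + 2*l)*G = G*(G + 2*l))
j(-1819) + M(J, -665) = -51/(-162 - 1819) - 665*(-665 + 2*3274) = -51/(-1981) - 665*(-665 + 6548) = -51*(-1/1981) - 665*5883 = 51/1981 - 3912195 = -7750058244/1981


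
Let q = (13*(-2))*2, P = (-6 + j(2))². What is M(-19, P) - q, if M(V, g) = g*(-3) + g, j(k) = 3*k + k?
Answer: 44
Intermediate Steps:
j(k) = 4*k
P = 4 (P = (-6 + 4*2)² = (-6 + 8)² = 2² = 4)
q = -52 (q = -26*2 = -52)
M(V, g) = -2*g (M(V, g) = -3*g + g = -2*g)
M(-19, P) - q = -2*4 - 1*(-52) = -8 + 52 = 44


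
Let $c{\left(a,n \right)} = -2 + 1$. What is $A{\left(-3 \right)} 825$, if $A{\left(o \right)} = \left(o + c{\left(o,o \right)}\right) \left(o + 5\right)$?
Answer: $-6600$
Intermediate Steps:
$c{\left(a,n \right)} = -1$
$A{\left(o \right)} = \left(-1 + o\right) \left(5 + o\right)$ ($A{\left(o \right)} = \left(o - 1\right) \left(o + 5\right) = \left(-1 + o\right) \left(5 + o\right)$)
$A{\left(-3 \right)} 825 = \left(-5 + \left(-3\right)^{2} + 4 \left(-3\right)\right) 825 = \left(-5 + 9 - 12\right) 825 = \left(-8\right) 825 = -6600$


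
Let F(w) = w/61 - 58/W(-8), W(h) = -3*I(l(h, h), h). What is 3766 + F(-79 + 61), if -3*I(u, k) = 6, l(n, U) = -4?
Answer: 687355/183 ≈ 3756.0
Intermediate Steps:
I(u, k) = -2 (I(u, k) = -⅓*6 = -2)
W(h) = 6 (W(h) = -3*(-2) = 6)
F(w) = -29/3 + w/61 (F(w) = w/61 - 58/6 = w*(1/61) - 58*⅙ = w/61 - 29/3 = -29/3 + w/61)
3766 + F(-79 + 61) = 3766 + (-29/3 + (-79 + 61)/61) = 3766 + (-29/3 + (1/61)*(-18)) = 3766 + (-29/3 - 18/61) = 3766 - 1823/183 = 687355/183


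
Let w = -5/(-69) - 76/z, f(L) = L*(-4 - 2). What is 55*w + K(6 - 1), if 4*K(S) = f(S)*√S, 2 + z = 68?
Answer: -1365/23 - 15*√5/2 ≈ -76.118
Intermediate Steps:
z = 66 (z = -2 + 68 = 66)
f(L) = -6*L (f(L) = L*(-6) = -6*L)
w = -273/253 (w = -5/(-69) - 76/66 = -5*(-1/69) - 76*1/66 = 5/69 - 38/33 = -273/253 ≈ -1.0791)
K(S) = -3*S^(3/2)/2 (K(S) = ((-6*S)*√S)/4 = (-6*S^(3/2))/4 = -3*S^(3/2)/2)
55*w + K(6 - 1) = 55*(-273/253) - 3*(6 - 1)^(3/2)/2 = -1365/23 - 15*√5/2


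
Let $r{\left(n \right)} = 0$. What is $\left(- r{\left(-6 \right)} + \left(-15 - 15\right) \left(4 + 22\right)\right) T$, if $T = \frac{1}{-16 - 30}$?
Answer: $\frac{390}{23} \approx 16.957$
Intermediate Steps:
$T = - \frac{1}{46}$ ($T = \frac{1}{-46} = - \frac{1}{46} \approx -0.021739$)
$\left(- r{\left(-6 \right)} + \left(-15 - 15\right) \left(4 + 22\right)\right) T = \left(\left(-1\right) 0 + \left(-15 - 15\right) \left(4 + 22\right)\right) \left(- \frac{1}{46}\right) = \left(0 - 780\right) \left(- \frac{1}{46}\right) = \left(-780\right) \left(- \frac{1}{46}\right) = \frac{390}{23}$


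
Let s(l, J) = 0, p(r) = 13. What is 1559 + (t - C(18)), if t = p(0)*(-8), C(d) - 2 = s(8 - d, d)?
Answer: 1453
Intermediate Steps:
C(d) = 2 (C(d) = 2 + 0 = 2)
t = -104 (t = 13*(-8) = -104)
1559 + (t - C(18)) = 1559 + (-104 - 1*2) = 1559 + (-104 - 2) = 1559 - 106 = 1453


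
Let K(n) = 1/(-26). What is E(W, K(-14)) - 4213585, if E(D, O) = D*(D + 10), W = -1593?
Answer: -1691866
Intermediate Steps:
K(n) = -1/26
E(D, O) = D*(10 + D)
E(W, K(-14)) - 4213585 = -1593*(10 - 1593) - 4213585 = -1593*(-1583) - 4213585 = 2521719 - 4213585 = -1691866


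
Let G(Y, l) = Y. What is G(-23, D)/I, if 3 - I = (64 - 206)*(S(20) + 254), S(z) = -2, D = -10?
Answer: -23/35787 ≈ -0.00064269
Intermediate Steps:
I = 35787 (I = 3 - (64 - 206)*(-2 + 254) = 3 - (-142)*252 = 3 - 1*(-35784) = 3 + 35784 = 35787)
G(-23, D)/I = -23/35787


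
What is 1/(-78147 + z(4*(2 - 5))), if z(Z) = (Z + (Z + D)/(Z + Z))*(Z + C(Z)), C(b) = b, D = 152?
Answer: -1/77719 ≈ -1.2867e-5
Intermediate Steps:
z(Z) = 2*Z*(Z + (152 + Z)/(2*Z)) (z(Z) = (Z + (Z + 152)/(Z + Z))*(Z + Z) = (Z + (152 + Z)/((2*Z)))*(2*Z) = (Z + (152 + Z)*(1/(2*Z)))*(2*Z) = (Z + (152 + Z)/(2*Z))*(2*Z) = 2*Z*(Z + (152 + Z)/(2*Z)))
1/(-78147 + z(4*(2 - 5))) = 1/(-78147 + (152 + 4*(2 - 5) + 2*(4*(2 - 5))²)) = 1/(-78147 + (152 + 4*(-3) + 2*(4*(-3))²)) = 1/(-78147 + (152 - 12 + 2*(-12)²)) = 1/(-78147 + (152 - 12 + 2*144)) = 1/(-78147 + (152 - 12 + 288)) = 1/(-78147 + 428) = 1/(-77719) = -1/77719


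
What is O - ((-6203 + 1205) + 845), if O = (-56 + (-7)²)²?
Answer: 4202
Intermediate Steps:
O = 49 (O = (-56 + 49)² = (-7)² = 49)
O - ((-6203 + 1205) + 845) = 49 - ((-6203 + 1205) + 845) = 49 - (-4998 + 845) = 49 - 1*(-4153) = 49 + 4153 = 4202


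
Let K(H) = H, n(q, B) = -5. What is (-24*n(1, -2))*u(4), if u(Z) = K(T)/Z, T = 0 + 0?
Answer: 0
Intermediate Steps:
T = 0
u(Z) = 0 (u(Z) = 0/Z = 0)
(-24*n(1, -2))*u(4) = -24*(-5)*0 = 120*0 = 0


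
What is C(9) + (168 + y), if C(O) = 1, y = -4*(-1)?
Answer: 173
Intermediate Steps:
y = 4
C(9) + (168 + y) = 1 + (168 + 4) = 1 + 172 = 173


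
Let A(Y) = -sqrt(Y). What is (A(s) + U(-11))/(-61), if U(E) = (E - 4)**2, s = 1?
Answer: -224/61 ≈ -3.6721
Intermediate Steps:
U(E) = (-4 + E)**2
(A(s) + U(-11))/(-61) = (-sqrt(1) + (-4 - 11)**2)/(-61) = -(-1*1 + (-15)**2)/61 = -(-1 + 225)/61 = -1/61*224 = -224/61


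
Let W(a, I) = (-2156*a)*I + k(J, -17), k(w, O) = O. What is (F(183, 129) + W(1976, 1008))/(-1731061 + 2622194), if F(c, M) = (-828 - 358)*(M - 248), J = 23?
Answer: -4294196931/891133 ≈ -4818.8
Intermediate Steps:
W(a, I) = -17 - 2156*I*a (W(a, I) = (-2156*a)*I - 17 = -2156*I*a - 17 = -17 - 2156*I*a)
F(c, M) = 294128 - 1186*M (F(c, M) = -1186*(-248 + M) = 294128 - 1186*M)
(F(183, 129) + W(1976, 1008))/(-1731061 + 2622194) = ((294128 - 1186*129) + (-17 - 2156*1008*1976))/(-1731061 + 2622194) = ((294128 - 152994) + (-17 - 4294338048))/891133 = (141134 - 4294338065)*(1/891133) = -4294196931*1/891133 = -4294196931/891133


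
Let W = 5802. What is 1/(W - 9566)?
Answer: -1/3764 ≈ -0.00026567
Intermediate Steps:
1/(W - 9566) = 1/(5802 - 9566) = 1/(-3764) = -1/3764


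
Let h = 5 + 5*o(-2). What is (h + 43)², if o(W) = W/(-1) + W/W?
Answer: 3969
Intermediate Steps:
o(W) = 1 - W (o(W) = W*(-1) + 1 = -W + 1 = 1 - W)
h = 20 (h = 5 + 5*(1 - 1*(-2)) = 5 + 5*(1 + 2) = 5 + 5*3 = 5 + 15 = 20)
(h + 43)² = (20 + 43)² = 63² = 3969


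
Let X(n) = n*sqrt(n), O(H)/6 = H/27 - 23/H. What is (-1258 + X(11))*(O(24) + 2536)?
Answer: -19138583/6 + 334697*sqrt(11)/12 ≈ -3.0973e+6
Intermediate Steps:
O(H) = -138/H + 2*H/9 (O(H) = 6*(H/27 - 23/H) = 6*(-23/H + H/27) = -138/H + 2*H/9)
X(n) = n**(3/2)
(-1258 + X(11))*(O(24) + 2536) = (-1258 + 11**(3/2))*((-138/24 + (2/9)*24) + 2536) = (-1258 + 11*sqrt(11))*((-138*1/24 + 16/3) + 2536) = (-1258 + 11*sqrt(11))*((-23/4 + 16/3) + 2536) = (-1258 + 11*sqrt(11))*(-5/12 + 2536) = (-1258 + 11*sqrt(11))*(30427/12) = -19138583/6 + 334697*sqrt(11)/12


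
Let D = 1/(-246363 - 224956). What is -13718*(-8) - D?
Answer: 51724432337/471319 ≈ 1.0974e+5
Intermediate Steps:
D = -1/471319 (D = 1/(-471319) = -1/471319 ≈ -2.1217e-6)
-13718*(-8) - D = -13718*(-8) - 1*(-1/471319) = 109744 + 1/471319 = 51724432337/471319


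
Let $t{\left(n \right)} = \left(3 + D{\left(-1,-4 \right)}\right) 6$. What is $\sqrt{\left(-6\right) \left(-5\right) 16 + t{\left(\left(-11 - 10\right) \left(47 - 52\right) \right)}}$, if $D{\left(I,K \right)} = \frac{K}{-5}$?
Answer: $\frac{\sqrt{12570}}{5} \approx 22.423$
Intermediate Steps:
$D{\left(I,K \right)} = - \frac{K}{5}$ ($D{\left(I,K \right)} = K \left(- \frac{1}{5}\right) = - \frac{K}{5}$)
$t{\left(n \right)} = \frac{114}{5}$ ($t{\left(n \right)} = \left(3 - - \frac{4}{5}\right) 6 = \left(3 + \frac{4}{5}\right) 6 = \frac{19}{5} \cdot 6 = \frac{114}{5}$)
$\sqrt{\left(-6\right) \left(-5\right) 16 + t{\left(\left(-11 - 10\right) \left(47 - 52\right) \right)}} = \sqrt{\left(-6\right) \left(-5\right) 16 + \frac{114}{5}} = \sqrt{30 \cdot 16 + \frac{114}{5}} = \sqrt{480 + \frac{114}{5}} = \sqrt{\frac{2514}{5}} = \frac{\sqrt{12570}}{5}$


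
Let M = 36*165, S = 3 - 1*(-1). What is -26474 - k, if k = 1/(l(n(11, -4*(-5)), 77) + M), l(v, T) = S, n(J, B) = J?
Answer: -157361457/5944 ≈ -26474.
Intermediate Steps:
S = 4 (S = 3 + 1 = 4)
l(v, T) = 4
M = 5940
k = 1/5944 (k = 1/(4 + 5940) = 1/5944 ≈ 0.00016824)
-26474 - k = -26474 - 1*1/5944 = -26474 - 1/5944 = -157361457/5944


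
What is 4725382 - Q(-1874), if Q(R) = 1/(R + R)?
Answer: 17710731737/3748 ≈ 4.7254e+6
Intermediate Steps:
Q(R) = 1/(2*R)
4725382 - Q(-1874) = 4725382 - 1/(2*(-1874)) = 4725382 - (-1)/(2*1874) = 4725382 - 1*(-1/3748) = 4725382 + 1/3748 = 17710731737/3748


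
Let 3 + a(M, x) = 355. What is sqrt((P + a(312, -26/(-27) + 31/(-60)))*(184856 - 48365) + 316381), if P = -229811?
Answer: 14*I*sqrt(159789653) ≈ 1.7697e+5*I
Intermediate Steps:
a(M, x) = 352 (a(M, x) = -3 + 355 = 352)
sqrt((P + a(312, -26/(-27) + 31/(-60)))*(184856 - 48365) + 316381) = sqrt((-229811 + 352)*(184856 - 48365) + 316381) = sqrt(-229459*136491 + 316381) = sqrt(-31319088369 + 316381) = sqrt(-31318771988) = 14*I*sqrt(159789653)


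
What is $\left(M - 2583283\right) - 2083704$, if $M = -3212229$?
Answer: $-7879216$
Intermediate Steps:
$\left(M - 2583283\right) - 2083704 = \left(-3212229 - 2583283\right) - 2083704 = -5795512 - 2083704 = -7879216$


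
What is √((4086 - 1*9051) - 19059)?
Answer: 2*I*√6006 ≈ 155.0*I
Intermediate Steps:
√((4086 - 1*9051) - 19059) = √((4086 - 9051) - 19059) = √(-4965 - 19059) = √(-24024) = 2*I*√6006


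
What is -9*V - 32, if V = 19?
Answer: -203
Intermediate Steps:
-9*V - 32 = -9*19 - 32 = -171 - 32 = -203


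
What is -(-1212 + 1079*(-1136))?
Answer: 1226956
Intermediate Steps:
-(-1212 + 1079*(-1136)) = -(-1212 - 1225744) = -1*(-1226956) = 1226956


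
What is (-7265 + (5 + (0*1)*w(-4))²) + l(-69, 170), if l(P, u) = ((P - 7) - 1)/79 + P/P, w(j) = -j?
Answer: -571958/79 ≈ -7240.0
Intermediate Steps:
l(P, u) = 71/79 + P/79 (l(P, u) = ((-7 + P) - 1)*(1/79) + 1 = (-8 + P)*(1/79) + 1 = (-8/79 + P/79) + 1 = 71/79 + P/79)
(-7265 + (5 + (0*1)*w(-4))²) + l(-69, 170) = (-7265 + (5 + (0*1)*(-1*(-4)))²) + (71/79 + (1/79)*(-69)) = (-7265 + (5 + 0*4)²) + (71/79 - 69/79) = (-7265 + (5 + 0)²) + 2/79 = (-7265 + 5²) + 2/79 = (-7265 + 25) + 2/79 = -7240 + 2/79 = -571958/79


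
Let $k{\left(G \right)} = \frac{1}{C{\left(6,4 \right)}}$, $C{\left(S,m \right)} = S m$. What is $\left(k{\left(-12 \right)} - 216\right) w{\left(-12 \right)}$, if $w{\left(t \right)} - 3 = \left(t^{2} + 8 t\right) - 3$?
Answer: $-10366$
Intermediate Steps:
$k{\left(G \right)} = \frac{1}{24}$ ($k{\left(G \right)} = \frac{1}{6 \cdot 4} = \frac{1}{24}$)
$w{\left(t \right)} = t^{2} + 8 t$ ($w{\left(t \right)} = 3 - \left(3 - t^{2} - 8 t\right) = 3 + \left(-3 + t^{2} + 8 t\right) = t^{2} + 8 t$)
$\left(k{\left(-12 \right)} - 216\right) w{\left(-12 \right)} = \left(\frac{1}{24} - 216\right) \left(- 12 \left(8 - 12\right)\right) = - \frac{5183 \left(\left(-12\right) \left(-4\right)\right)}{24} = \left(- \frac{5183}{24}\right) 48 = -10366$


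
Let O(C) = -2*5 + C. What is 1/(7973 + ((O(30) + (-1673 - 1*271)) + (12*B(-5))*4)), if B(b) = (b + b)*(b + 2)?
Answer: 1/7489 ≈ 0.00013353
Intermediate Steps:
B(b) = 2*b*(2 + b) (B(b) = (2*b)*(2 + b) = 2*b*(2 + b))
O(C) = -10 + C
1/(7973 + ((O(30) + (-1673 - 1*271)) + (12*B(-5))*4)) = 1/(7973 + (((-10 + 30) + (-1673 - 1*271)) + (12*(2*(-5)*(2 - 5)))*4)) = 1/(7973 + ((20 + (-1673 - 271)) + (12*(2*(-5)*(-3)))*4)) = 1/(7973 + ((20 - 1944) + (12*30)*4)) = 1/(7973 + (-1924 + 360*4)) = 1/(7973 + (-1924 + 1440)) = 1/(7973 - 484) = 1/7489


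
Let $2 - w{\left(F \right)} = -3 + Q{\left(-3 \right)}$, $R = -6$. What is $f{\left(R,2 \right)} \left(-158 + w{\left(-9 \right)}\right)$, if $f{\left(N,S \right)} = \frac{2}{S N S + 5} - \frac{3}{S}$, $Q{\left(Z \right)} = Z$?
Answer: $\frac{4575}{19} \approx 240.79$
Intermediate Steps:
$f{\left(N,S \right)} = - \frac{3}{S} + \frac{2}{5 + N S^{2}}$ ($f{\left(N,S \right)} = \frac{2}{N S S + 5} - \frac{3}{S} = \frac{2}{N S^{2} + 5} - \frac{3}{S} = \frac{2}{5 + N S^{2}} - \frac{3}{S} = - \frac{3}{S} + \frac{2}{5 + N S^{2}}$)
$w{\left(F \right)} = 8$ ($w{\left(F \right)} = 2 - \left(-3 - 3\right) = 2 - -6 = 2 + 6 = 8$)
$f{\left(R,2 \right)} \left(-158 + w{\left(-9 \right)}\right) = \frac{-15 + 2 \cdot 2 - - 18 \cdot 2^{2}}{2 \left(5 - 6 \cdot 2^{2}\right)} \left(-158 + 8\right) = \frac{-15 + 4 - \left(-18\right) 4}{2 \left(5 - 24\right)} \left(-150\right) = \frac{-15 + 4 + 72}{2 \left(5 - 24\right)} \left(-150\right) = \frac{1}{2} \frac{1}{-19} \cdot 61 \left(-150\right) = \frac{1}{2} \left(- \frac{1}{19}\right) 61 \left(-150\right) = \left(- \frac{61}{38}\right) \left(-150\right) = \frac{4575}{19}$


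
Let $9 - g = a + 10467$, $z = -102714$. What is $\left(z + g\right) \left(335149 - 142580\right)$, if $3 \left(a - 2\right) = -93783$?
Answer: $-15773904497$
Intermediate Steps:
$a = -31259$ ($a = 2 + \frac{1}{3} \left(-93783\right) = 2 - 31261 = -31259$)
$g = 20801$ ($g = 9 - \left(-31259 + 10467\right) = 9 - -20792 = 9 + 20792 = 20801$)
$\left(z + g\right) \left(335149 - 142580\right) = \left(-102714 + 20801\right) \left(335149 - 142580\right) = \left(-81913\right) 192569 = -15773904497$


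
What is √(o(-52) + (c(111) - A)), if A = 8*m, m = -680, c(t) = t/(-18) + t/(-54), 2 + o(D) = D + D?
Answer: 2*√11983/3 ≈ 72.978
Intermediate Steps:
o(D) = -2 + 2*D (o(D) = -2 + (D + D) = -2 + 2*D)
c(t) = -2*t/27 (c(t) = t*(-1/18) + t*(-1/54) = -t/18 - t/54 = -2*t/27)
A = -5440 (A = 8*(-680) = -5440)
√(o(-52) + (c(111) - A)) = √((-2 + 2*(-52)) + (-2/27*111 - 1*(-5440))) = √((-2 - 104) + (-74/9 + 5440)) = √(-106 + 48886/9) = √(47932/9) = 2*√11983/3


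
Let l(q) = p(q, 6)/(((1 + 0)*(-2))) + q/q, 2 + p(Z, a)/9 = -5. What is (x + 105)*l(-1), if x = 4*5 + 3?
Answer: 4160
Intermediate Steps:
x = 23 (x = 20 + 3 = 23)
p(Z, a) = -63 (p(Z, a) = -18 + 9*(-5) = -18 - 45 = -63)
l(q) = 65/2 (l(q) = -63*(-1/(2*(1 + 0))) + q/q = -63/(1*(-2)) + 1 = -63/(-2) + 1 = -63*(-½) + 1 = 63/2 + 1 = 65/2)
(x + 105)*l(-1) = (23 + 105)*(65/2) = 128*(65/2) = 4160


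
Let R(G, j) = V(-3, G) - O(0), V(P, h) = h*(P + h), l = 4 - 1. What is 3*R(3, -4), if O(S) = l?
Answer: -9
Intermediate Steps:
l = 3
O(S) = 3
R(G, j) = -3 + G*(-3 + G) (R(G, j) = G*(-3 + G) - 1*3 = G*(-3 + G) - 3 = -3 + G*(-3 + G))
3*R(3, -4) = 3*(-3 + 3*(-3 + 3)) = 3*(-3 + 3*0) = 3*(-3 + 0) = 3*(-3) = -9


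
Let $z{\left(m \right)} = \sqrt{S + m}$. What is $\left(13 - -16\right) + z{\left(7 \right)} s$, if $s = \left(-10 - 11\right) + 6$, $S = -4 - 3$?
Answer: $29$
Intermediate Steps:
$S = -7$
$s = -15$ ($s = -21 + 6 = -15$)
$z{\left(m \right)} = \sqrt{-7 + m}$
$\left(13 - -16\right) + z{\left(7 \right)} s = \left(13 - -16\right) + \sqrt{-7 + 7} \left(-15\right) = \left(13 + 16\right) + \sqrt{0} \left(-15\right) = 29 + 0 \left(-15\right) = 29 + 0 = 29$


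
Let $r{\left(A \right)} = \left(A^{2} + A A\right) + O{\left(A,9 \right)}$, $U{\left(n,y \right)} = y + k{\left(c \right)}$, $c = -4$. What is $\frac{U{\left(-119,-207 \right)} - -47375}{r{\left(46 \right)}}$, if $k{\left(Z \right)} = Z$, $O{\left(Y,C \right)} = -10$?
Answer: $\frac{23582}{2111} \approx 11.171$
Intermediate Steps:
$U{\left(n,y \right)} = -4 + y$ ($U{\left(n,y \right)} = y - 4 = -4 + y$)
$r{\left(A \right)} = -10 + 2 A^{2}$ ($r{\left(A \right)} = \left(A^{2} + A A\right) - 10 = \left(A^{2} + A^{2}\right) - 10 = 2 A^{2} - 10 = -10 + 2 A^{2}$)
$\frac{U{\left(-119,-207 \right)} - -47375}{r{\left(46 \right)}} = \frac{\left(-4 - 207\right) - -47375}{-10 + 2 \cdot 46^{2}} = \frac{-211 + 47375}{-10 + 2 \cdot 2116} = \frac{47164}{-10 + 4232} = \frac{47164}{4222} = 47164 \cdot \frac{1}{4222} = \frac{23582}{2111}$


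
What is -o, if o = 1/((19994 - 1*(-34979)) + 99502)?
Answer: -1/154475 ≈ -6.4735e-6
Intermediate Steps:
o = 1/154475 (o = 1/((19994 + 34979) + 99502) = 1/(54973 + 99502) = 1/154475 ≈ 6.4735e-6)
-o = -1*1/154475 = -1/154475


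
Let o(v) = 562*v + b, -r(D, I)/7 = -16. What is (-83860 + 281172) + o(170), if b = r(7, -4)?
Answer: 292964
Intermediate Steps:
r(D, I) = 112 (r(D, I) = -7*(-16) = 112)
b = 112
o(v) = 112 + 562*v (o(v) = 562*v + 112 = 112 + 562*v)
(-83860 + 281172) + o(170) = (-83860 + 281172) + (112 + 562*170) = 197312 + (112 + 95540) = 197312 + 95652 = 292964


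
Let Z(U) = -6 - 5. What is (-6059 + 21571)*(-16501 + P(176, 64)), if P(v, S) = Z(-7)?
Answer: -256134144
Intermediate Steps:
Z(U) = -11
P(v, S) = -11
(-6059 + 21571)*(-16501 + P(176, 64)) = (-6059 + 21571)*(-16501 - 11) = 15512*(-16512) = -256134144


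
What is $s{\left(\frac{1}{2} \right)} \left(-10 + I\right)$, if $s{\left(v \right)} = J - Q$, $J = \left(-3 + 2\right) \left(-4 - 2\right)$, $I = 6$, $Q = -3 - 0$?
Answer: $-36$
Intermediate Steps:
$Q = -3$ ($Q = -3 + 0 = -3$)
$J = 6$ ($J = \left(-1\right) \left(-6\right) = 6$)
$s{\left(v \right)} = 9$ ($s{\left(v \right)} = 6 - -3 = 6 + 3 = 9$)
$s{\left(\frac{1}{2} \right)} \left(-10 + I\right) = 9 \left(-10 + 6\right) = 9 \left(-4\right) = -36$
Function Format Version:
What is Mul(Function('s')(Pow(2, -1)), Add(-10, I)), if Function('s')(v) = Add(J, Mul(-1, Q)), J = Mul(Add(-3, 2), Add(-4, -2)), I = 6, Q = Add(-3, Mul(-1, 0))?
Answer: -36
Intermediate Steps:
Q = -3 (Q = Add(-3, 0) = -3)
J = 6 (J = Mul(-1, -6) = 6)
Function('s')(v) = 9 (Function('s')(v) = Add(6, Mul(-1, -3)) = Add(6, 3) = 9)
Mul(Function('s')(Pow(2, -1)), Add(-10, I)) = Mul(9, Add(-10, 6)) = Mul(9, -4) = -36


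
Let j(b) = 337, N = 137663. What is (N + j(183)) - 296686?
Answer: -158686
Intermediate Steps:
(N + j(183)) - 296686 = (137663 + 337) - 296686 = 138000 - 296686 = -158686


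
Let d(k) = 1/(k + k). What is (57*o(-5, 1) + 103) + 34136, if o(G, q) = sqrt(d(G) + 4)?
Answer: 34239 + 57*sqrt(390)/10 ≈ 34352.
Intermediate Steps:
d(k) = 1/(2*k)
o(G, q) = sqrt(4 + 1/(2*G)) (o(G, q) = sqrt(1/(2*G) + 4) = sqrt(4 + 1/(2*G)))
(57*o(-5, 1) + 103) + 34136 = (57*(sqrt(16 + 2/(-5))/2) + 103) + 34136 = (57*(sqrt(16 + 2*(-1/5))/2) + 103) + 34136 = (57*(sqrt(16 - 2/5)/2) + 103) + 34136 = (57*(sqrt(78/5)/2) + 103) + 34136 = (57*((sqrt(390)/5)/2) + 103) + 34136 = (57*(sqrt(390)/10) + 103) + 34136 = (57*sqrt(390)/10 + 103) + 34136 = (103 + 57*sqrt(390)/10) + 34136 = 34239 + 57*sqrt(390)/10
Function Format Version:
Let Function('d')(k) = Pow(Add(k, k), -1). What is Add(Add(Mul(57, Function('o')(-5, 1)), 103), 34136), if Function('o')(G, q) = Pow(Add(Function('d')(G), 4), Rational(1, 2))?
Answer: Add(34239, Mul(Rational(57, 10), Pow(390, Rational(1, 2)))) ≈ 34352.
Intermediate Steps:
Function('d')(k) = Mul(Rational(1, 2), Pow(k, -1)) (Function('d')(k) = Pow(Mul(2, k), -1) = Mul(Rational(1, 2), Pow(k, -1)))
Function('o')(G, q) = Pow(Add(4, Mul(Rational(1, 2), Pow(G, -1))), Rational(1, 2)) (Function('o')(G, q) = Pow(Add(Mul(Rational(1, 2), Pow(G, -1)), 4), Rational(1, 2)) = Pow(Add(4, Mul(Rational(1, 2), Pow(G, -1))), Rational(1, 2)))
Add(Add(Mul(57, Function('o')(-5, 1)), 103), 34136) = Add(Add(Mul(57, Mul(Rational(1, 2), Pow(Add(16, Mul(2, Pow(-5, -1))), Rational(1, 2)))), 103), 34136) = Add(Add(Mul(57, Mul(Rational(1, 2), Pow(Add(16, Mul(2, Rational(-1, 5))), Rational(1, 2)))), 103), 34136) = Add(Add(Mul(57, Mul(Rational(1, 2), Pow(Add(16, Rational(-2, 5)), Rational(1, 2)))), 103), 34136) = Add(Add(Mul(57, Mul(Rational(1, 2), Pow(Rational(78, 5), Rational(1, 2)))), 103), 34136) = Add(Add(Mul(57, Mul(Rational(1, 2), Mul(Rational(1, 5), Pow(390, Rational(1, 2))))), 103), 34136) = Add(Add(Mul(57, Mul(Rational(1, 10), Pow(390, Rational(1, 2)))), 103), 34136) = Add(Add(Mul(Rational(57, 10), Pow(390, Rational(1, 2))), 103), 34136) = Add(Add(103, Mul(Rational(57, 10), Pow(390, Rational(1, 2)))), 34136) = Add(34239, Mul(Rational(57, 10), Pow(390, Rational(1, 2))))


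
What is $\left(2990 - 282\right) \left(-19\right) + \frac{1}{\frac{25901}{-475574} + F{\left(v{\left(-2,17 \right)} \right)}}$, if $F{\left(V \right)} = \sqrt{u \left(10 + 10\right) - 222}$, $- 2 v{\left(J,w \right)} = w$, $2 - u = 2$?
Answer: $- \frac{2583433262070638970}{50210550605473} - \frac{226170629476 i \sqrt{222}}{50210550605473} \approx -51452.0 - 0.067115 i$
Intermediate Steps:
$u = 0$ ($u = 2 - 2 = 0$)
$v{\left(J,w \right)} = - \frac{w}{2}$
$F{\left(V \right)} = i \sqrt{222}$ ($F{\left(V \right)} = \sqrt{0 \left(10 + 10\right) - 222} = \sqrt{0 \cdot 20 - 222} = \sqrt{0 - 222} = \sqrt{-222} = i \sqrt{222}$)
$\left(2990 - 282\right) \left(-19\right) + \frac{1}{\frac{25901}{-475574} + F{\left(v{\left(-2,17 \right)} \right)}} = \left(2990 - 282\right) \left(-19\right) + \frac{1}{\frac{25901}{-475574} + i \sqrt{222}} = \left(2990 - 282\right) \left(-19\right) + \frac{1}{25901 \left(- \frac{1}{475574}\right) + i \sqrt{222}} = 2708 \left(-19\right) + \frac{1}{- \frac{25901}{475574} + i \sqrt{222}} = -51452 + \frac{1}{- \frac{25901}{475574} + i \sqrt{222}}$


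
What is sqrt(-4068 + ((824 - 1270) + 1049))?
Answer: 3*I*sqrt(385) ≈ 58.864*I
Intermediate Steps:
sqrt(-4068 + ((824 - 1270) + 1049)) = sqrt(-4068 + (-446 + 1049)) = sqrt(-4068 + 603) = sqrt(-3465) = 3*I*sqrt(385)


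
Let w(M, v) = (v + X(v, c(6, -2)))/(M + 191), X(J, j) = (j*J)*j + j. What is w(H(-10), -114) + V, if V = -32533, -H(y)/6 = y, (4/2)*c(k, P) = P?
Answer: -8166012/251 ≈ -32534.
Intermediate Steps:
c(k, P) = P/2
H(y) = -6*y
X(J, j) = j + J*j**2 (X(J, j) = (J*j)*j + j = J*j**2 + j = j + J*j**2)
w(M, v) = (-1 + 2*v)/(191 + M) (w(M, v) = (v + ((1/2)*(-2))*(1 + v*((1/2)*(-2))))/(M + 191) = (v - (1 + v*(-1)))/(191 + M) = (v - (1 - v))/(191 + M) = (v + (-1 + v))/(191 + M) = (-1 + 2*v)/(191 + M))
w(H(-10), -114) + V = (-1 + 2*(-114))/(191 - 6*(-10)) - 32533 = (-1 - 228)/(191 + 60) - 32533 = -229/251 - 32533 = -8166012/251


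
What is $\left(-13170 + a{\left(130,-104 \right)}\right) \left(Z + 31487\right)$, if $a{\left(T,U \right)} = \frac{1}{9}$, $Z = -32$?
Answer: $-414258855$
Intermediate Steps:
$a{\left(T,U \right)} = \frac{1}{9}$
$\left(-13170 + a{\left(130,-104 \right)}\right) \left(Z + 31487\right) = \left(-13170 + \frac{1}{9}\right) \left(-32 + 31487\right) = \left(- \frac{118529}{9}\right) 31455 = -414258855$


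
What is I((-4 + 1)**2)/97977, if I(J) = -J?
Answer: -3/32659 ≈ -9.1858e-5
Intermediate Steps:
I((-4 + 1)**2)/97977 = -(-4 + 1)**2/97977 = -1*(-3)**2*(1/97977) = -1*9*(1/97977) = -9*1/97977 = -3/32659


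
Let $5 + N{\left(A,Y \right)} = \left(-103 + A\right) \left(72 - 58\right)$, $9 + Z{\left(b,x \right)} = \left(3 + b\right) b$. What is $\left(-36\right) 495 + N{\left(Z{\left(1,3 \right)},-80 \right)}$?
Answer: $-19337$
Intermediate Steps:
$Z{\left(b,x \right)} = -9 + b \left(3 + b\right)$ ($Z{\left(b,x \right)} = -9 + \left(3 + b\right) b = -9 + b \left(3 + b\right)$)
$N{\left(A,Y \right)} = -1447 + 14 A$ ($N{\left(A,Y \right)} = -5 + \left(-103 + A\right) \left(72 - 58\right) = -5 + \left(-103 + A\right) 14 = -5 + \left(-1442 + 14 A\right) = -1447 + 14 A$)
$\left(-36\right) 495 + N{\left(Z{\left(1,3 \right)},-80 \right)} = \left(-36\right) 495 - \left(1447 - 14 \left(-9 + 1^{2} + 3 \cdot 1\right)\right) = -17820 - \left(1447 - 14 \left(-9 + 1 + 3\right)\right) = -17820 + \left(-1447 + 14 \left(-5\right)\right) = -17820 - 1517 = -19337$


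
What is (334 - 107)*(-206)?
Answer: -46762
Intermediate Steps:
(334 - 107)*(-206) = 227*(-206) = -46762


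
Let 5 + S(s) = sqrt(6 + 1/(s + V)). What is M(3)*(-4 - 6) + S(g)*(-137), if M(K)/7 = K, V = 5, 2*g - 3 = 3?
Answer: 475 - 959*sqrt(2)/4 ≈ 135.94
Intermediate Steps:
g = 3 (g = 3/2 + (1/2)*3 = 3/2 + 3/2 = 3)
M(K) = 7*K
S(s) = -5 + sqrt(6 + 1/(5 + s)) (S(s) = -5 + sqrt(6 + 1/(s + 5)) = -5 + sqrt(6 + 1/(5 + s)))
M(3)*(-4 - 6) + S(g)*(-137) = (7*3)*(-4 - 6) + (-5 + sqrt((31 + 6*3)/(5 + 3)))*(-137) = 21*(-10) + (-5 + sqrt((31 + 18)/8))*(-137) = -210 + (-5 + sqrt((1/8)*49))*(-137) = -210 + (-5 + sqrt(49/8))*(-137) = -210 + (-5 + 7*sqrt(2)/4)*(-137) = -210 + (685 - 959*sqrt(2)/4) = 475 - 959*sqrt(2)/4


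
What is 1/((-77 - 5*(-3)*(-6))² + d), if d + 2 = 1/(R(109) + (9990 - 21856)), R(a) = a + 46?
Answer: 11711/326584656 ≈ 3.5859e-5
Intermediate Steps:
R(a) = 46 + a
d = -23423/11711 (d = -2 + 1/((46 + 109) + (9990 - 21856)) = -2 + 1/(155 - 11866) = -2 + 1/(-11711) = -2 - 1/11711 = -23423/11711 ≈ -2.0001)
1/((-77 - 5*(-3)*(-6))² + d) = 1/((-77 - 5*(-3)*(-6))² - 23423/11711) = 1/((-77 + 15*(-6))² - 23423/11711) = 1/((-77 - 90)² - 23423/11711) = 1/((-167)² - 23423/11711) = 1/(27889 - 23423/11711) = 1/(326584656/11711) = 11711/326584656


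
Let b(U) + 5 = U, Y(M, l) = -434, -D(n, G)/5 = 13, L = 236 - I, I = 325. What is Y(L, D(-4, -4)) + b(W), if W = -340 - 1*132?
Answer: -911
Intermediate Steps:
L = -89 (L = 236 - 1*325 = 236 - 325 = -89)
D(n, G) = -65 (D(n, G) = -5*13 = -65)
W = -472 (W = -340 - 132 = -472)
b(U) = -5 + U
Y(L, D(-4, -4)) + b(W) = -434 + (-5 - 472) = -434 - 477 = -911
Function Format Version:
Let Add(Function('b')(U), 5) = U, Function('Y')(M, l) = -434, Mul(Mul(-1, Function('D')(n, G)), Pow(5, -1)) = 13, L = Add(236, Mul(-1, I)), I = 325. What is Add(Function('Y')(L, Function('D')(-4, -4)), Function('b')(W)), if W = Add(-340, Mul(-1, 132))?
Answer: -911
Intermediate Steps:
L = -89 (L = Add(236, Mul(-1, 325)) = Add(236, -325) = -89)
Function('D')(n, G) = -65 (Function('D')(n, G) = Mul(-5, 13) = -65)
W = -472 (W = Add(-340, -132) = -472)
Function('b')(U) = Add(-5, U)
Add(Function('Y')(L, Function('D')(-4, -4)), Function('b')(W)) = Add(-434, Add(-5, -472)) = Add(-434, -477) = -911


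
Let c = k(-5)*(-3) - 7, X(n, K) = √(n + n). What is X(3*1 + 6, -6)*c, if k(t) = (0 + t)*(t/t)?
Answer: 24*√2 ≈ 33.941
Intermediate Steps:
X(n, K) = √2*√n (X(n, K) = √(2*n) = √2*√n)
k(t) = t (k(t) = t*1 = t)
c = 8 (c = -5*(-3) - 7 = 15 - 7 = 8)
X(3*1 + 6, -6)*c = (√2*√(3*1 + 6))*8 = (√2*√(3 + 6))*8 = (√2*√9)*8 = (√2*3)*8 = (3*√2)*8 = 24*√2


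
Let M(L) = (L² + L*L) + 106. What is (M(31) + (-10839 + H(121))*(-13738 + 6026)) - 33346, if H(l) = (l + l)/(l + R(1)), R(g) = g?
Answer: 5096168898/61 ≈ 8.3544e+7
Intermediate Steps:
H(l) = 2*l/(1 + l) (H(l) = (l + l)/(l + 1) = (2*l)/(1 + l) = 2*l/(1 + l))
M(L) = 106 + 2*L² (M(L) = (L² + L²) + 106 = 2*L² + 106 = 106 + 2*L²)
(M(31) + (-10839 + H(121))*(-13738 + 6026)) - 33346 = ((106 + 2*31²) + (-10839 + 2*121/(1 + 121))*(-13738 + 6026)) - 33346 = ((106 + 2*961) + (-10839 + 2*121/122)*(-7712)) - 33346 = ((106 + 1922) + (-10839 + 2*121*(1/122))*(-7712)) - 33346 = (2028 + (-10839 + 121/61)*(-7712)) - 33346 = (2028 - 661058/61*(-7712)) - 33346 = (2028 + 5098079296/61) - 33346 = 5098203004/61 - 33346 = 5096168898/61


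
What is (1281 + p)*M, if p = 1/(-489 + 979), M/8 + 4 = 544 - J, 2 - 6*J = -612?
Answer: 3296633132/735 ≈ 4.4852e+6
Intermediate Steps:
J = 307/3 (J = ⅓ - ⅙*(-612) = ⅓ + 102 = 307/3 ≈ 102.33)
M = 10504/3 (M = -32 + 8*(544 - 1*307/3) = -32 + 8*(544 - 307/3) = -32 + 8*(1325/3) = -32 + 10600/3 = 10504/3 ≈ 3501.3)
p = 1/490 ≈ 0.0020408
(1281 + p)*M = (1281 + 1/490)*(10504/3) = (627691/490)*(10504/3) = 3296633132/735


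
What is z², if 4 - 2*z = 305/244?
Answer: 121/64 ≈ 1.8906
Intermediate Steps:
z = 11/8 (z = 2 - 305/(2*244) = 2 - ½*5/4 = 2 - 5/8 = 11/8 ≈ 1.3750)
z² = (11/8)² = 121/64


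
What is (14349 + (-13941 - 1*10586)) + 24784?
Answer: 14606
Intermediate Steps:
(14349 + (-13941 - 1*10586)) + 24784 = (14349 + (-13941 - 10586)) + 24784 = (14349 - 24527) + 24784 = -10178 + 24784 = 14606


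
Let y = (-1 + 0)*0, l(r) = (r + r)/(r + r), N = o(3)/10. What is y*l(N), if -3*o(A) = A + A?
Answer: 0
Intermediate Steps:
o(A) = -2*A/3 (o(A) = -(A + A)/3 = -2*A/3)
N = -1/5 (N = -2/3*3/10 = -2*1/10 = -1/5 ≈ -0.20000)
l(r) = 1 (l(r) = (2*r)/((2*r)) = (2*r)*(1/(2*r)) = 1)
y = 0 (y = -1*0 = 0)
y*l(N) = 0*1 = 0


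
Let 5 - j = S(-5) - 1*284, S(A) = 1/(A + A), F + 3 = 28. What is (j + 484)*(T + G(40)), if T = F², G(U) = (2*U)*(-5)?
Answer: 347895/2 ≈ 1.7395e+5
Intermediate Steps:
F = 25 (F = -3 + 28 = 25)
G(U) = -10*U
S(A) = 1/(2*A)
j = 2891/10 (j = 5 - ((½)/(-5) - 1*284) = 5 - ((½)*(-⅕) - 284) = 5 - (-⅒ - 284) = 5 - 1*(-2841/10) = 5 + 2841/10 = 2891/10 ≈ 289.10)
T = 625 (T = 25² = 625)
(j + 484)*(T + G(40)) = (2891/10 + 484)*(625 - 10*40) = 7731*(625 - 400)/10 = (7731/10)*225 = 347895/2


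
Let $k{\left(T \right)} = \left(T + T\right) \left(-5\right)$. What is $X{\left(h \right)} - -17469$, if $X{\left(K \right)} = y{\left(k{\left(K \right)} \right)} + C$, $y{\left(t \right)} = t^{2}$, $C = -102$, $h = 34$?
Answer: $132967$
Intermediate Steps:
$k{\left(T \right)} = - 10 T$ ($k{\left(T \right)} = 2 T \left(-5\right) = - 10 T$)
$X{\left(K \right)} = -102 + 100 K^{2}$ ($X{\left(K \right)} = \left(- 10 K\right)^{2} - 102 = 100 K^{2} - 102 = -102 + 100 K^{2}$)
$X{\left(h \right)} - -17469 = \left(-102 + 100 \cdot 34^{2}\right) - -17469 = \left(-102 + 100 \cdot 1156\right) + 17469 = \left(-102 + 115600\right) + 17469 = 115498 + 17469 = 132967$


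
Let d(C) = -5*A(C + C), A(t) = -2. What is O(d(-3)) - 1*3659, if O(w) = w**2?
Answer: -3559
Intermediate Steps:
d(C) = 10 (d(C) = -5*(-2) = 10)
O(d(-3)) - 1*3659 = 10**2 - 1*3659 = 100 - 3659 = -3559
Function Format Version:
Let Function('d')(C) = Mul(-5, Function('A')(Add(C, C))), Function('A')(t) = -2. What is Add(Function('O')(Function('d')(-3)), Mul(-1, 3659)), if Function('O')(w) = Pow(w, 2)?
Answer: -3559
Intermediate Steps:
Function('d')(C) = 10 (Function('d')(C) = Mul(-5, -2) = 10)
Add(Function('O')(Function('d')(-3)), Mul(-1, 3659)) = Add(Pow(10, 2), Mul(-1, 3659)) = Add(100, -3659) = -3559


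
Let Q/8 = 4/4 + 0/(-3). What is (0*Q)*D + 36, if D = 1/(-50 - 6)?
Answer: 36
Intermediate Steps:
Q = 8 (Q = 8*(4/4 + 0/(-3)) = 8*(4*(¼) + 0*(-⅓)) = 8*(1 + 0) = 8*1 = 8)
D = -1/56 (D = 1/(-56) = -1/56 ≈ -0.017857)
(0*Q)*D + 36 = (0*8)*(-1/56) + 36 = 0*(-1/56) + 36 = 0 + 36 = 36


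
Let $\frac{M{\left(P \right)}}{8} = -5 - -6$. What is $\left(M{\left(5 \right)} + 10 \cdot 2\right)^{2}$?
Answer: $784$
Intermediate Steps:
$M{\left(P \right)} = 8$ ($M{\left(P \right)} = 8 \left(-5 - -6\right) = 8 \left(-5 + 6\right) = 8 \cdot 1 = 8$)
$\left(M{\left(5 \right)} + 10 \cdot 2\right)^{2} = \left(8 + 10 \cdot 2\right)^{2} = \left(8 + 20\right)^{2} = 28^{2} = 784$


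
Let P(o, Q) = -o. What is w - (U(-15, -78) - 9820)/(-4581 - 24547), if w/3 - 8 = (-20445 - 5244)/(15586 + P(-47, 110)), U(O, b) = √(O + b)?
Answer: 236951915/12648834 + I*√93/29128 ≈ 18.733 + 0.00033108*I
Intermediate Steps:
w = 33125/1737 (w = 24 + 3*((-20445 - 5244)/(15586 - 1*(-47))) = 24 + 3*(-25689/(15586 + 47)) = 24 + 3*(-25689/15633) = 24 + 3*(-25689*1/15633) = 24 + 3*(-8563/5211) = 24 - 8563/1737 = 33125/1737 ≈ 19.070)
w - (U(-15, -78) - 9820)/(-4581 - 24547) = 33125/1737 - (√(-15 - 78) - 9820)/(-4581 - 24547) = 33125/1737 - (√(-93) - 9820)/(-29128) = 33125/1737 - (I*√93 - 9820)*(-1)/29128 = 33125/1737 - (-9820 + I*√93)*(-1)/29128 = 33125/1737 - (2455/7282 - I*√93/29128) = 33125/1737 + (-2455/7282 + I*√93/29128) = 236951915/12648834 + I*√93/29128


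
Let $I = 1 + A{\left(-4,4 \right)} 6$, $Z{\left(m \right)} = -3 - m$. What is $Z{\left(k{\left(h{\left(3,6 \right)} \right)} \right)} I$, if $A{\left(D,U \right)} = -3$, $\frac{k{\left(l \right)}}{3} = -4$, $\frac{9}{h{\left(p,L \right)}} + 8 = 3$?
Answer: $-153$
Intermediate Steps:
$h{\left(p,L \right)} = - \frac{9}{5}$ ($h{\left(p,L \right)} = \frac{9}{-8 + 3} = \frac{9}{-5} = 9 \left(- \frac{1}{5}\right) = - \frac{9}{5}$)
$k{\left(l \right)} = -12$ ($k{\left(l \right)} = 3 \left(-4\right) = -12$)
$I = -17$ ($I = 1 - 18 = -17$)
$Z{\left(k{\left(h{\left(3,6 \right)} \right)} \right)} I = \left(-3 - -12\right) \left(-17\right) = \left(-3 + 12\right) \left(-17\right) = 9 \left(-17\right) = -153$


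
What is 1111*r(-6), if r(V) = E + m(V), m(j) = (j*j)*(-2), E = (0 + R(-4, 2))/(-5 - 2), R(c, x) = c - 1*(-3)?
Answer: -558833/7 ≈ -79833.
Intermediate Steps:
R(c, x) = 3 + c (R(c, x) = c + 3 = 3 + c)
E = ⅐ (E = (0 + (3 - 4))/(-5 - 2) = (0 - 1)/(-7) = -1*(-⅐) = ⅐ ≈ 0.14286)
m(j) = -2*j² (m(j) = j²*(-2) = -2*j²)
r(V) = ⅐ - 2*V²
1111*r(-6) = 1111*(⅐ - 2*(-6)²) = 1111*(⅐ - 2*36) = 1111*(⅐ - 72) = 1111*(-503/7) = -558833/7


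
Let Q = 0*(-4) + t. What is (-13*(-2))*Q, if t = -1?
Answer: -26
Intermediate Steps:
Q = -1 (Q = 0*(-4) - 1 = 0 - 1 = -1)
(-13*(-2))*Q = -13*(-2)*(-1) = 26*(-1) = -26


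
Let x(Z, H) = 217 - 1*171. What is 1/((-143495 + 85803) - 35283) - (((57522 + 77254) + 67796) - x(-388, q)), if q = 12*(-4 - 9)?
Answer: -18829854851/92975 ≈ -2.0253e+5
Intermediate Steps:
q = -156 (q = 12*(-13) = -156)
x(Z, H) = 46 (x(Z, H) = 217 - 171 = 46)
1/((-143495 + 85803) - 35283) - (((57522 + 77254) + 67796) - x(-388, q)) = 1/((-143495 + 85803) - 35283) - (((57522 + 77254) + 67796) - 1*46) = 1/(-57692 - 35283) - ((134776 + 67796) - 46) = 1/(-92975) - (202572 - 46) = -1/92975 - 1*202526 = -1/92975 - 202526 = -18829854851/92975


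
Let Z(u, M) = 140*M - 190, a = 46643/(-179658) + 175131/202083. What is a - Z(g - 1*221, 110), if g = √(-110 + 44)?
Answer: -184063200027037/12101942538 ≈ -15209.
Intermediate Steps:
g = I*√66 (g = √(-66) = I*√66 ≈ 8.124*I)
a = 7345975943/12101942538 (a = 46643*(-1/179658) + 175131*(1/202083) = -46643/179658 + 58377/67361 = 7345975943/12101942538 ≈ 0.60701)
Z(u, M) = -190 + 140*M
a - Z(g - 1*221, 110) = 7345975943/12101942538 - (-190 + 140*110) = 7345975943/12101942538 - (-190 + 15400) = 7345975943/12101942538 - 1*15210 = 7345975943/12101942538 - 15210 = -184063200027037/12101942538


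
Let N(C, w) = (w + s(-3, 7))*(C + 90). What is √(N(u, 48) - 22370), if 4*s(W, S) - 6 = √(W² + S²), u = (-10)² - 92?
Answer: √(-70076 + 98*√58)/2 ≈ 131.65*I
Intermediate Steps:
u = 8 (u = 100 - 92 = 8)
s(W, S) = 3/2 + √(S² + W²)/4 (s(W, S) = 3/2 + √(W² + S²)/4 = 3/2 + √(S² + W²)/4)
N(C, w) = (90 + C)*(3/2 + w + √58/4) (N(C, w) = (w + (3/2 + √(7² + (-3)²)/4))*(C + 90) = (w + (3/2 + √(49 + 9)/4))*(90 + C) = (w + (3/2 + √58/4))*(90 + C) = (3/2 + w + √58/4)*(90 + C) = (90 + C)*(3/2 + w + √58/4))
√(N(u, 48) - 22370) = √((135 + 90*48 + 45*√58/2 + 8*48 + (¼)*8*(6 + √58)) - 22370) = √((135 + 4320 + 45*√58/2 + 384 + (12 + 2*√58)) - 22370) = √((4851 + 49*√58/2) - 22370) = √(-17519 + 49*√58/2)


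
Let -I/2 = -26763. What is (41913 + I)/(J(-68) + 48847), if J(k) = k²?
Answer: 95439/53471 ≈ 1.7849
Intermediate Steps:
I = 53526 (I = -2*(-26763) = 53526)
(41913 + I)/(J(-68) + 48847) = (41913 + 53526)/((-68)² + 48847) = 95439/(4624 + 48847) = 95439/53471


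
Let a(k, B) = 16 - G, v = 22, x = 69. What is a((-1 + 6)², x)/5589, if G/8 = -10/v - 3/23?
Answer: 1744/471339 ≈ 0.0037001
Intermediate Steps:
G = -1184/253 (G = 8*(-10/22 - 3/23) = 8*(-10*1/22 - 3*1/23) = 8*(-5/11 - 3/23) = 8*(-148/253) = -1184/253 ≈ -4.6798)
a(k, B) = 5232/253 (a(k, B) = 16 - 1*(-1184/253) = 16 + 1184/253 = 5232/253)
a((-1 + 6)², x)/5589 = (5232/253)/5589 = (5232/253)*(1/5589) = 1744/471339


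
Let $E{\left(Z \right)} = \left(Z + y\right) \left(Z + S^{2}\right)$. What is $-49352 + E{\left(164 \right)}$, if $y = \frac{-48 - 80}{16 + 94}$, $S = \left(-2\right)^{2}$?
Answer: $- \frac{220456}{11} \approx -20041.0$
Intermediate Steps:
$S = 4$
$y = - \frac{64}{55}$ ($y = - \frac{128}{110} = \left(-128\right) \frac{1}{110} = - \frac{64}{55} \approx -1.1636$)
$E{\left(Z \right)} = \left(16 + Z\right) \left(- \frac{64}{55} + Z\right)$ ($E{\left(Z \right)} = \left(Z - \frac{64}{55}\right) \left(Z + 4^{2}\right) = \left(- \frac{64}{55} + Z\right) \left(Z + 16\right) = \left(- \frac{64}{55} + Z\right) \left(16 + Z\right) = \left(16 + Z\right) \left(- \frac{64}{55} + Z\right)$)
$-49352 + E{\left(164 \right)} = -49352 + \left(- \frac{1024}{55} + 164^{2} + \frac{816}{55} \cdot 164\right) = -49352 + \left(- \frac{1024}{55} + 26896 + \frac{133824}{55}\right) = -49352 + \frac{322416}{11} = - \frac{220456}{11}$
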